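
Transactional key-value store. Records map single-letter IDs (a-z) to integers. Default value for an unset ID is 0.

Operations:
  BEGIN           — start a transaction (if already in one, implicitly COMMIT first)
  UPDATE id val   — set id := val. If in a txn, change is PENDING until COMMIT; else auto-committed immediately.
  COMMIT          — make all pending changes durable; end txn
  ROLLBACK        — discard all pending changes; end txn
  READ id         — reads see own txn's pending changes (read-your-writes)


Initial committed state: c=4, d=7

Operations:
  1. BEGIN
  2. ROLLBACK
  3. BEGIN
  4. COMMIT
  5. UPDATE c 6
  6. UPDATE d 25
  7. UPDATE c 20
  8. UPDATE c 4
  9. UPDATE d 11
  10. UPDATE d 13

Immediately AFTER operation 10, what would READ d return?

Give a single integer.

Answer: 13

Derivation:
Initial committed: {c=4, d=7}
Op 1: BEGIN: in_txn=True, pending={}
Op 2: ROLLBACK: discarded pending []; in_txn=False
Op 3: BEGIN: in_txn=True, pending={}
Op 4: COMMIT: merged [] into committed; committed now {c=4, d=7}
Op 5: UPDATE c=6 (auto-commit; committed c=6)
Op 6: UPDATE d=25 (auto-commit; committed d=25)
Op 7: UPDATE c=20 (auto-commit; committed c=20)
Op 8: UPDATE c=4 (auto-commit; committed c=4)
Op 9: UPDATE d=11 (auto-commit; committed d=11)
Op 10: UPDATE d=13 (auto-commit; committed d=13)
After op 10: visible(d) = 13 (pending={}, committed={c=4, d=13})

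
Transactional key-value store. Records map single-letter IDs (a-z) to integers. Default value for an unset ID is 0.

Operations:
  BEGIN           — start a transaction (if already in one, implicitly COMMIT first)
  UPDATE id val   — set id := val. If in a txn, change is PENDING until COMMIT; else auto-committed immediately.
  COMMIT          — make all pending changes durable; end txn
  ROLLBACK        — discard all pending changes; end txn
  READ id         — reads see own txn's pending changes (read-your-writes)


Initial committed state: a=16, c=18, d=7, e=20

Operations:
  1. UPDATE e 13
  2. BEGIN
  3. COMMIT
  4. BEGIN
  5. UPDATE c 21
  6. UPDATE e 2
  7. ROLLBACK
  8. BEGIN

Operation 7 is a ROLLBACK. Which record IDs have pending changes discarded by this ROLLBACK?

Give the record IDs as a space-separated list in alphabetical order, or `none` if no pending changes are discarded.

Initial committed: {a=16, c=18, d=7, e=20}
Op 1: UPDATE e=13 (auto-commit; committed e=13)
Op 2: BEGIN: in_txn=True, pending={}
Op 3: COMMIT: merged [] into committed; committed now {a=16, c=18, d=7, e=13}
Op 4: BEGIN: in_txn=True, pending={}
Op 5: UPDATE c=21 (pending; pending now {c=21})
Op 6: UPDATE e=2 (pending; pending now {c=21, e=2})
Op 7: ROLLBACK: discarded pending ['c', 'e']; in_txn=False
Op 8: BEGIN: in_txn=True, pending={}
ROLLBACK at op 7 discards: ['c', 'e']

Answer: c e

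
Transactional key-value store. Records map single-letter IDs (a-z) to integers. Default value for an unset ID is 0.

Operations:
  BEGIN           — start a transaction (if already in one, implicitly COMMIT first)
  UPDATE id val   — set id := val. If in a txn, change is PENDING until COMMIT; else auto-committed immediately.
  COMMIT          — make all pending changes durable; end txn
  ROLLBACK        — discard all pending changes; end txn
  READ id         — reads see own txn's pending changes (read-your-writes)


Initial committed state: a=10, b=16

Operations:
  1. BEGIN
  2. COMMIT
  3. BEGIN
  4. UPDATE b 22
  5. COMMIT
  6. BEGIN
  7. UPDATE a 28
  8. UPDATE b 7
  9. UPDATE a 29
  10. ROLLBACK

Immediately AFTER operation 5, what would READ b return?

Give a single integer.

Answer: 22

Derivation:
Initial committed: {a=10, b=16}
Op 1: BEGIN: in_txn=True, pending={}
Op 2: COMMIT: merged [] into committed; committed now {a=10, b=16}
Op 3: BEGIN: in_txn=True, pending={}
Op 4: UPDATE b=22 (pending; pending now {b=22})
Op 5: COMMIT: merged ['b'] into committed; committed now {a=10, b=22}
After op 5: visible(b) = 22 (pending={}, committed={a=10, b=22})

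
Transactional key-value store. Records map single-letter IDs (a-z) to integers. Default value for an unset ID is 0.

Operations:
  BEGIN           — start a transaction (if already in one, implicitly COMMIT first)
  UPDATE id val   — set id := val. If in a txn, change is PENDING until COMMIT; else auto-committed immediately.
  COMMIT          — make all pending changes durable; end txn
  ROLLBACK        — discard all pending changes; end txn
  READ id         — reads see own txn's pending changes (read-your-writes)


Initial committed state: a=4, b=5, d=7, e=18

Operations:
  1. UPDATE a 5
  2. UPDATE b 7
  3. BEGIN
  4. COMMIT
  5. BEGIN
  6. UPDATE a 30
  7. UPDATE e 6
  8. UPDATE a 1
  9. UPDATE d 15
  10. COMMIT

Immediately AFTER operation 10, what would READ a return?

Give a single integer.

Initial committed: {a=4, b=5, d=7, e=18}
Op 1: UPDATE a=5 (auto-commit; committed a=5)
Op 2: UPDATE b=7 (auto-commit; committed b=7)
Op 3: BEGIN: in_txn=True, pending={}
Op 4: COMMIT: merged [] into committed; committed now {a=5, b=7, d=7, e=18}
Op 5: BEGIN: in_txn=True, pending={}
Op 6: UPDATE a=30 (pending; pending now {a=30})
Op 7: UPDATE e=6 (pending; pending now {a=30, e=6})
Op 8: UPDATE a=1 (pending; pending now {a=1, e=6})
Op 9: UPDATE d=15 (pending; pending now {a=1, d=15, e=6})
Op 10: COMMIT: merged ['a', 'd', 'e'] into committed; committed now {a=1, b=7, d=15, e=6}
After op 10: visible(a) = 1 (pending={}, committed={a=1, b=7, d=15, e=6})

Answer: 1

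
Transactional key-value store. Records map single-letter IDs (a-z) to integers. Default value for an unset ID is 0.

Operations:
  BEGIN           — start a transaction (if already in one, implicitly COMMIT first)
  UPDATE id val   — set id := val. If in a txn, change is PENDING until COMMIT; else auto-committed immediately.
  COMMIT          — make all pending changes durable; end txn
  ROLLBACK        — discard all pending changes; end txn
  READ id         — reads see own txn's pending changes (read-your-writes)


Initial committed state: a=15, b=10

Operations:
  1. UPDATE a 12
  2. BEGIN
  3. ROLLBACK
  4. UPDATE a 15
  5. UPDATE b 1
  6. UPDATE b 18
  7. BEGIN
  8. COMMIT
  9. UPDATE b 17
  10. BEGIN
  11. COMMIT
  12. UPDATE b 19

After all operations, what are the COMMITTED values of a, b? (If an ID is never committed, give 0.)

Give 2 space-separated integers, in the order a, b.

Initial committed: {a=15, b=10}
Op 1: UPDATE a=12 (auto-commit; committed a=12)
Op 2: BEGIN: in_txn=True, pending={}
Op 3: ROLLBACK: discarded pending []; in_txn=False
Op 4: UPDATE a=15 (auto-commit; committed a=15)
Op 5: UPDATE b=1 (auto-commit; committed b=1)
Op 6: UPDATE b=18 (auto-commit; committed b=18)
Op 7: BEGIN: in_txn=True, pending={}
Op 8: COMMIT: merged [] into committed; committed now {a=15, b=18}
Op 9: UPDATE b=17 (auto-commit; committed b=17)
Op 10: BEGIN: in_txn=True, pending={}
Op 11: COMMIT: merged [] into committed; committed now {a=15, b=17}
Op 12: UPDATE b=19 (auto-commit; committed b=19)
Final committed: {a=15, b=19}

Answer: 15 19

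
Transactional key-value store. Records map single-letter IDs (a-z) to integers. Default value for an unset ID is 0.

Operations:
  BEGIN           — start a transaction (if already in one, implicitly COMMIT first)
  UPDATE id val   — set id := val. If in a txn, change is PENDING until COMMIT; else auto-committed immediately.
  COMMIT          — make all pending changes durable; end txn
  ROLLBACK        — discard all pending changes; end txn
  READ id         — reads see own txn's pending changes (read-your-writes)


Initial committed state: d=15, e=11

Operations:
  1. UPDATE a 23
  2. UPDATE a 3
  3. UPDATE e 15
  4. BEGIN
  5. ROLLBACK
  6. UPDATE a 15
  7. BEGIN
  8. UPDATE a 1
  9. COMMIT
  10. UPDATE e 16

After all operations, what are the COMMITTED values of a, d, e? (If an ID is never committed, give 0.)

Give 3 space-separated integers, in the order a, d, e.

Answer: 1 15 16

Derivation:
Initial committed: {d=15, e=11}
Op 1: UPDATE a=23 (auto-commit; committed a=23)
Op 2: UPDATE a=3 (auto-commit; committed a=3)
Op 3: UPDATE e=15 (auto-commit; committed e=15)
Op 4: BEGIN: in_txn=True, pending={}
Op 5: ROLLBACK: discarded pending []; in_txn=False
Op 6: UPDATE a=15 (auto-commit; committed a=15)
Op 7: BEGIN: in_txn=True, pending={}
Op 8: UPDATE a=1 (pending; pending now {a=1})
Op 9: COMMIT: merged ['a'] into committed; committed now {a=1, d=15, e=15}
Op 10: UPDATE e=16 (auto-commit; committed e=16)
Final committed: {a=1, d=15, e=16}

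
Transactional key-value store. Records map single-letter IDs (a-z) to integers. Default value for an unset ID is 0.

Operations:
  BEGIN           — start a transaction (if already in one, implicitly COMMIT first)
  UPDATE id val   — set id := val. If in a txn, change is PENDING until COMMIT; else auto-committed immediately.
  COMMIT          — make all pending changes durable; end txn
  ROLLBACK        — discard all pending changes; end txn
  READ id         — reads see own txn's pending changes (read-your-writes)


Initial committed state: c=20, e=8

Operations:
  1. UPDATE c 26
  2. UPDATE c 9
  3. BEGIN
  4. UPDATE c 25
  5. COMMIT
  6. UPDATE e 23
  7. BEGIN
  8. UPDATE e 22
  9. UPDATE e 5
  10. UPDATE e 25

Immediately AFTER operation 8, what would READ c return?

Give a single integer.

Answer: 25

Derivation:
Initial committed: {c=20, e=8}
Op 1: UPDATE c=26 (auto-commit; committed c=26)
Op 2: UPDATE c=9 (auto-commit; committed c=9)
Op 3: BEGIN: in_txn=True, pending={}
Op 4: UPDATE c=25 (pending; pending now {c=25})
Op 5: COMMIT: merged ['c'] into committed; committed now {c=25, e=8}
Op 6: UPDATE e=23 (auto-commit; committed e=23)
Op 7: BEGIN: in_txn=True, pending={}
Op 8: UPDATE e=22 (pending; pending now {e=22})
After op 8: visible(c) = 25 (pending={e=22}, committed={c=25, e=23})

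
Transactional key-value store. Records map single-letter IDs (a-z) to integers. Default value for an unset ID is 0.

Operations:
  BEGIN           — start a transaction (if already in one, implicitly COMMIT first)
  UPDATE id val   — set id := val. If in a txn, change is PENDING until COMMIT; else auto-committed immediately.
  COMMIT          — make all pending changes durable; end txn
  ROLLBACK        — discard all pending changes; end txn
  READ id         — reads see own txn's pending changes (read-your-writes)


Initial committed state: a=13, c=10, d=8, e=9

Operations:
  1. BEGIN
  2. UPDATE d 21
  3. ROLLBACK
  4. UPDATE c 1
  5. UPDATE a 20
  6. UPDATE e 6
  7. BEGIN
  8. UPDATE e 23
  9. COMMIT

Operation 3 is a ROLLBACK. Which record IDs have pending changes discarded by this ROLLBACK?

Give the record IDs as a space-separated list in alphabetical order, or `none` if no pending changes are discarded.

Answer: d

Derivation:
Initial committed: {a=13, c=10, d=8, e=9}
Op 1: BEGIN: in_txn=True, pending={}
Op 2: UPDATE d=21 (pending; pending now {d=21})
Op 3: ROLLBACK: discarded pending ['d']; in_txn=False
Op 4: UPDATE c=1 (auto-commit; committed c=1)
Op 5: UPDATE a=20 (auto-commit; committed a=20)
Op 6: UPDATE e=6 (auto-commit; committed e=6)
Op 7: BEGIN: in_txn=True, pending={}
Op 8: UPDATE e=23 (pending; pending now {e=23})
Op 9: COMMIT: merged ['e'] into committed; committed now {a=20, c=1, d=8, e=23}
ROLLBACK at op 3 discards: ['d']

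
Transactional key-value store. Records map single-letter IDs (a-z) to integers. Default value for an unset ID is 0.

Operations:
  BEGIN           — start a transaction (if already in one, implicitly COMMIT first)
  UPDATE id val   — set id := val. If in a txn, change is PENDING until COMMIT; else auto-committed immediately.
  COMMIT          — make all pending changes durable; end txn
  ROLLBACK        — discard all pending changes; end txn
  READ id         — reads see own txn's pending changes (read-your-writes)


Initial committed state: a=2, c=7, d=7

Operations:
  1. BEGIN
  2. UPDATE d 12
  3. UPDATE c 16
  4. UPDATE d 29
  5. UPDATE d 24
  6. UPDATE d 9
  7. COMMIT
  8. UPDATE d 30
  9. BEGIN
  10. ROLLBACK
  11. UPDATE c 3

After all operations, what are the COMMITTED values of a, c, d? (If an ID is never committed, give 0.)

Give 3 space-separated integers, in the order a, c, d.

Initial committed: {a=2, c=7, d=7}
Op 1: BEGIN: in_txn=True, pending={}
Op 2: UPDATE d=12 (pending; pending now {d=12})
Op 3: UPDATE c=16 (pending; pending now {c=16, d=12})
Op 4: UPDATE d=29 (pending; pending now {c=16, d=29})
Op 5: UPDATE d=24 (pending; pending now {c=16, d=24})
Op 6: UPDATE d=9 (pending; pending now {c=16, d=9})
Op 7: COMMIT: merged ['c', 'd'] into committed; committed now {a=2, c=16, d=9}
Op 8: UPDATE d=30 (auto-commit; committed d=30)
Op 9: BEGIN: in_txn=True, pending={}
Op 10: ROLLBACK: discarded pending []; in_txn=False
Op 11: UPDATE c=3 (auto-commit; committed c=3)
Final committed: {a=2, c=3, d=30}

Answer: 2 3 30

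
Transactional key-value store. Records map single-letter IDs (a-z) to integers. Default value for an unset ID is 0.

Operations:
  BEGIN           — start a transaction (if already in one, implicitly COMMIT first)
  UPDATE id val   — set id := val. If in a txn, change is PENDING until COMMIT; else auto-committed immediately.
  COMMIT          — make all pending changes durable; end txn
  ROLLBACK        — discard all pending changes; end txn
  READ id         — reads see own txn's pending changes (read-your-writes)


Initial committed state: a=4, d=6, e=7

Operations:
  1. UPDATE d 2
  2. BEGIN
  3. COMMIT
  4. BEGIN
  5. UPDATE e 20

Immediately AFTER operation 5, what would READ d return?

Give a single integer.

Initial committed: {a=4, d=6, e=7}
Op 1: UPDATE d=2 (auto-commit; committed d=2)
Op 2: BEGIN: in_txn=True, pending={}
Op 3: COMMIT: merged [] into committed; committed now {a=4, d=2, e=7}
Op 4: BEGIN: in_txn=True, pending={}
Op 5: UPDATE e=20 (pending; pending now {e=20})
After op 5: visible(d) = 2 (pending={e=20}, committed={a=4, d=2, e=7})

Answer: 2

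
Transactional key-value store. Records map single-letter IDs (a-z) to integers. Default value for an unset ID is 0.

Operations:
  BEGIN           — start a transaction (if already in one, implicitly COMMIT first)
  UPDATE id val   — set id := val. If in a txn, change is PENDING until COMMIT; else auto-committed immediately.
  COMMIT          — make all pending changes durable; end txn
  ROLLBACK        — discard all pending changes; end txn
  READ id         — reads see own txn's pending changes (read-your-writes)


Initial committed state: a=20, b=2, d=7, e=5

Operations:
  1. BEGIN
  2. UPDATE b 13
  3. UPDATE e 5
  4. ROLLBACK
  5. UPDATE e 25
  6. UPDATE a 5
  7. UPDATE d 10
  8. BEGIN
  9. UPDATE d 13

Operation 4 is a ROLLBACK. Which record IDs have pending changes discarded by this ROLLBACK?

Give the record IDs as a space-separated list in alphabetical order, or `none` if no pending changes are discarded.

Answer: b e

Derivation:
Initial committed: {a=20, b=2, d=7, e=5}
Op 1: BEGIN: in_txn=True, pending={}
Op 2: UPDATE b=13 (pending; pending now {b=13})
Op 3: UPDATE e=5 (pending; pending now {b=13, e=5})
Op 4: ROLLBACK: discarded pending ['b', 'e']; in_txn=False
Op 5: UPDATE e=25 (auto-commit; committed e=25)
Op 6: UPDATE a=5 (auto-commit; committed a=5)
Op 7: UPDATE d=10 (auto-commit; committed d=10)
Op 8: BEGIN: in_txn=True, pending={}
Op 9: UPDATE d=13 (pending; pending now {d=13})
ROLLBACK at op 4 discards: ['b', 'e']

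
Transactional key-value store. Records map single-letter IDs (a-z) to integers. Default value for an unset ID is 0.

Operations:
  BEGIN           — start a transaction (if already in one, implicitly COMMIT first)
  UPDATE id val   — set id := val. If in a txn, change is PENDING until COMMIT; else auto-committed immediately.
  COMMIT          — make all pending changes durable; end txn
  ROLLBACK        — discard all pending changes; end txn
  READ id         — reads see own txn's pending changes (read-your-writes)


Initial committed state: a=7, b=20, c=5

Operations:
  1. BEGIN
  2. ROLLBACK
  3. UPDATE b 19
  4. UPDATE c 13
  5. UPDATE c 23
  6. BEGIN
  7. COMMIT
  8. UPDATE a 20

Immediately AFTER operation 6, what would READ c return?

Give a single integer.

Initial committed: {a=7, b=20, c=5}
Op 1: BEGIN: in_txn=True, pending={}
Op 2: ROLLBACK: discarded pending []; in_txn=False
Op 3: UPDATE b=19 (auto-commit; committed b=19)
Op 4: UPDATE c=13 (auto-commit; committed c=13)
Op 5: UPDATE c=23 (auto-commit; committed c=23)
Op 6: BEGIN: in_txn=True, pending={}
After op 6: visible(c) = 23 (pending={}, committed={a=7, b=19, c=23})

Answer: 23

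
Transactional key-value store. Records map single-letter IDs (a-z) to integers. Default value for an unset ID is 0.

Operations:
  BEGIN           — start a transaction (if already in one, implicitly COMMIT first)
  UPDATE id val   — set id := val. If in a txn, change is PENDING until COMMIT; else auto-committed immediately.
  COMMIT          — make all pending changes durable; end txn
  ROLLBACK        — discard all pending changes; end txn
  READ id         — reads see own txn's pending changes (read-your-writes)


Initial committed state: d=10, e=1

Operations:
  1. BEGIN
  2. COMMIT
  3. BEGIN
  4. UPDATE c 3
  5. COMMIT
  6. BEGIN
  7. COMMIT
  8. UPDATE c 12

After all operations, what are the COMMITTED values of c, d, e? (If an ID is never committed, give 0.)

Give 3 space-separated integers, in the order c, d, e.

Initial committed: {d=10, e=1}
Op 1: BEGIN: in_txn=True, pending={}
Op 2: COMMIT: merged [] into committed; committed now {d=10, e=1}
Op 3: BEGIN: in_txn=True, pending={}
Op 4: UPDATE c=3 (pending; pending now {c=3})
Op 5: COMMIT: merged ['c'] into committed; committed now {c=3, d=10, e=1}
Op 6: BEGIN: in_txn=True, pending={}
Op 7: COMMIT: merged [] into committed; committed now {c=3, d=10, e=1}
Op 8: UPDATE c=12 (auto-commit; committed c=12)
Final committed: {c=12, d=10, e=1}

Answer: 12 10 1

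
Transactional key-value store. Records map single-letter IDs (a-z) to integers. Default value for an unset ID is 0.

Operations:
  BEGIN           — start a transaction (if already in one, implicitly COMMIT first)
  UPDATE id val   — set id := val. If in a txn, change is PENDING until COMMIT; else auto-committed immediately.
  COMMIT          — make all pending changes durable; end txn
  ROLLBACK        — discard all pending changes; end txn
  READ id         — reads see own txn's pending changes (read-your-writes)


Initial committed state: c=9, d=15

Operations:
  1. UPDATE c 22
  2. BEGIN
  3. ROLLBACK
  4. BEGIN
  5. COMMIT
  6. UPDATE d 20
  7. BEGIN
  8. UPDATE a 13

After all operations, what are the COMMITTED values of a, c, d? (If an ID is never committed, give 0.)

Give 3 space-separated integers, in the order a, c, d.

Initial committed: {c=9, d=15}
Op 1: UPDATE c=22 (auto-commit; committed c=22)
Op 2: BEGIN: in_txn=True, pending={}
Op 3: ROLLBACK: discarded pending []; in_txn=False
Op 4: BEGIN: in_txn=True, pending={}
Op 5: COMMIT: merged [] into committed; committed now {c=22, d=15}
Op 6: UPDATE d=20 (auto-commit; committed d=20)
Op 7: BEGIN: in_txn=True, pending={}
Op 8: UPDATE a=13 (pending; pending now {a=13})
Final committed: {c=22, d=20}

Answer: 0 22 20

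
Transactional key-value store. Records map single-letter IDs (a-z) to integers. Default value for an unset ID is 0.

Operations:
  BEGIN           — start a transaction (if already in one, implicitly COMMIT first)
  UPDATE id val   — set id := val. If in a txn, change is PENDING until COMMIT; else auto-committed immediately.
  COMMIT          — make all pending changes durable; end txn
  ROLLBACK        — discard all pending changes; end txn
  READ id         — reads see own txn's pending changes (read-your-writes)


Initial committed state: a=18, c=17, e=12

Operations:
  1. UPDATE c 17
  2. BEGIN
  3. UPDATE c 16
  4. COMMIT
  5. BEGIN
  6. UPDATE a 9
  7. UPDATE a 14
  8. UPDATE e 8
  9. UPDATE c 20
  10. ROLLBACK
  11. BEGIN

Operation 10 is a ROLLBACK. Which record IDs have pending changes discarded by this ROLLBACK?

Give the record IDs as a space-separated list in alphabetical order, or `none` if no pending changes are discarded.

Answer: a c e

Derivation:
Initial committed: {a=18, c=17, e=12}
Op 1: UPDATE c=17 (auto-commit; committed c=17)
Op 2: BEGIN: in_txn=True, pending={}
Op 3: UPDATE c=16 (pending; pending now {c=16})
Op 4: COMMIT: merged ['c'] into committed; committed now {a=18, c=16, e=12}
Op 5: BEGIN: in_txn=True, pending={}
Op 6: UPDATE a=9 (pending; pending now {a=9})
Op 7: UPDATE a=14 (pending; pending now {a=14})
Op 8: UPDATE e=8 (pending; pending now {a=14, e=8})
Op 9: UPDATE c=20 (pending; pending now {a=14, c=20, e=8})
Op 10: ROLLBACK: discarded pending ['a', 'c', 'e']; in_txn=False
Op 11: BEGIN: in_txn=True, pending={}
ROLLBACK at op 10 discards: ['a', 'c', 'e']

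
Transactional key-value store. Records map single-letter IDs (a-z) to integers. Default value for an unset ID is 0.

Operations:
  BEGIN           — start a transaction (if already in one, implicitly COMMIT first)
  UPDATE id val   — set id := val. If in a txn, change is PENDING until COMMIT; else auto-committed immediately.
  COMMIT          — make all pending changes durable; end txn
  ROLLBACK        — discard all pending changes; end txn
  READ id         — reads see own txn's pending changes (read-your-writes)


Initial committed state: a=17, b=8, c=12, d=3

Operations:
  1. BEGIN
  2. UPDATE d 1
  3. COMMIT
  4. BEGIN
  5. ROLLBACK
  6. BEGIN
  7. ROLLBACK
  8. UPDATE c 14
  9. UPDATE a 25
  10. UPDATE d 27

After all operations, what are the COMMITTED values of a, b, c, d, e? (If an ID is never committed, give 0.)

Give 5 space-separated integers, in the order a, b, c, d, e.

Initial committed: {a=17, b=8, c=12, d=3}
Op 1: BEGIN: in_txn=True, pending={}
Op 2: UPDATE d=1 (pending; pending now {d=1})
Op 3: COMMIT: merged ['d'] into committed; committed now {a=17, b=8, c=12, d=1}
Op 4: BEGIN: in_txn=True, pending={}
Op 5: ROLLBACK: discarded pending []; in_txn=False
Op 6: BEGIN: in_txn=True, pending={}
Op 7: ROLLBACK: discarded pending []; in_txn=False
Op 8: UPDATE c=14 (auto-commit; committed c=14)
Op 9: UPDATE a=25 (auto-commit; committed a=25)
Op 10: UPDATE d=27 (auto-commit; committed d=27)
Final committed: {a=25, b=8, c=14, d=27}

Answer: 25 8 14 27 0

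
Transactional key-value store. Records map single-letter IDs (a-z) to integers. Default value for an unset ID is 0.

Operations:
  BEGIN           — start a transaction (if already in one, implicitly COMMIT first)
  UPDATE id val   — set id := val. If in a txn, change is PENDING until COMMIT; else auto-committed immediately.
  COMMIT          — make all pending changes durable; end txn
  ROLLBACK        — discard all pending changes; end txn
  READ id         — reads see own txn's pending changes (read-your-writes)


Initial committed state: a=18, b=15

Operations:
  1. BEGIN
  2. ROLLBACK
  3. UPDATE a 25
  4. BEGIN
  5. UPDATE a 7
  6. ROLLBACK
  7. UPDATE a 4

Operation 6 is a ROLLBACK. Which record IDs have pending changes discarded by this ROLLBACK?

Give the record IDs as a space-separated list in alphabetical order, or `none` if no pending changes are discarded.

Initial committed: {a=18, b=15}
Op 1: BEGIN: in_txn=True, pending={}
Op 2: ROLLBACK: discarded pending []; in_txn=False
Op 3: UPDATE a=25 (auto-commit; committed a=25)
Op 4: BEGIN: in_txn=True, pending={}
Op 5: UPDATE a=7 (pending; pending now {a=7})
Op 6: ROLLBACK: discarded pending ['a']; in_txn=False
Op 7: UPDATE a=4 (auto-commit; committed a=4)
ROLLBACK at op 6 discards: ['a']

Answer: a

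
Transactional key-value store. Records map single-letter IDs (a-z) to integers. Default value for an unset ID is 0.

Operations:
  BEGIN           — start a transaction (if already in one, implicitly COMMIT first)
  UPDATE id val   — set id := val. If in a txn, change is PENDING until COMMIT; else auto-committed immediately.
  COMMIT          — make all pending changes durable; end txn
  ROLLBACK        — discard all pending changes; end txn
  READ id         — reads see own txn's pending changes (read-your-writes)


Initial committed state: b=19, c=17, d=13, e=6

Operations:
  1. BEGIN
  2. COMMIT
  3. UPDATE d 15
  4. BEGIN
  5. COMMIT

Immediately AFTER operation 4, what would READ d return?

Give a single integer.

Answer: 15

Derivation:
Initial committed: {b=19, c=17, d=13, e=6}
Op 1: BEGIN: in_txn=True, pending={}
Op 2: COMMIT: merged [] into committed; committed now {b=19, c=17, d=13, e=6}
Op 3: UPDATE d=15 (auto-commit; committed d=15)
Op 4: BEGIN: in_txn=True, pending={}
After op 4: visible(d) = 15 (pending={}, committed={b=19, c=17, d=15, e=6})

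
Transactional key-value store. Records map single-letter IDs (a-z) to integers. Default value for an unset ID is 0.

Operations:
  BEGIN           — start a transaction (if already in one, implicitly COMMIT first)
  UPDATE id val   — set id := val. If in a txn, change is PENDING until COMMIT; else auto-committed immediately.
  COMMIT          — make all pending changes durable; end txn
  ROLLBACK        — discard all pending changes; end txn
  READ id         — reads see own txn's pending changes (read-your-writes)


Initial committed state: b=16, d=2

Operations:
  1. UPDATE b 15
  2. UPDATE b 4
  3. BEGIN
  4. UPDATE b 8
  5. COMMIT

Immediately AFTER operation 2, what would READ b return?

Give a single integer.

Initial committed: {b=16, d=2}
Op 1: UPDATE b=15 (auto-commit; committed b=15)
Op 2: UPDATE b=4 (auto-commit; committed b=4)
After op 2: visible(b) = 4 (pending={}, committed={b=4, d=2})

Answer: 4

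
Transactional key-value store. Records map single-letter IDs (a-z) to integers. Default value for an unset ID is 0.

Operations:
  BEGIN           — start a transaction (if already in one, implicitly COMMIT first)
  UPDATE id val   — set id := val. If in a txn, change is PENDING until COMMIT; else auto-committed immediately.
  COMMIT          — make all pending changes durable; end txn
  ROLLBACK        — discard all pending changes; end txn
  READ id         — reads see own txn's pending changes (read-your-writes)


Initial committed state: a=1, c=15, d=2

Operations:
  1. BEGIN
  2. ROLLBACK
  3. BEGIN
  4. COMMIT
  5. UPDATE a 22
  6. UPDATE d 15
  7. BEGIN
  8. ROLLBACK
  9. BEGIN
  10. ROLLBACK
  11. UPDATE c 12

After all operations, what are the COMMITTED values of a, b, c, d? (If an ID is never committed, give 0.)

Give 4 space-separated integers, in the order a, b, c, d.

Answer: 22 0 12 15

Derivation:
Initial committed: {a=1, c=15, d=2}
Op 1: BEGIN: in_txn=True, pending={}
Op 2: ROLLBACK: discarded pending []; in_txn=False
Op 3: BEGIN: in_txn=True, pending={}
Op 4: COMMIT: merged [] into committed; committed now {a=1, c=15, d=2}
Op 5: UPDATE a=22 (auto-commit; committed a=22)
Op 6: UPDATE d=15 (auto-commit; committed d=15)
Op 7: BEGIN: in_txn=True, pending={}
Op 8: ROLLBACK: discarded pending []; in_txn=False
Op 9: BEGIN: in_txn=True, pending={}
Op 10: ROLLBACK: discarded pending []; in_txn=False
Op 11: UPDATE c=12 (auto-commit; committed c=12)
Final committed: {a=22, c=12, d=15}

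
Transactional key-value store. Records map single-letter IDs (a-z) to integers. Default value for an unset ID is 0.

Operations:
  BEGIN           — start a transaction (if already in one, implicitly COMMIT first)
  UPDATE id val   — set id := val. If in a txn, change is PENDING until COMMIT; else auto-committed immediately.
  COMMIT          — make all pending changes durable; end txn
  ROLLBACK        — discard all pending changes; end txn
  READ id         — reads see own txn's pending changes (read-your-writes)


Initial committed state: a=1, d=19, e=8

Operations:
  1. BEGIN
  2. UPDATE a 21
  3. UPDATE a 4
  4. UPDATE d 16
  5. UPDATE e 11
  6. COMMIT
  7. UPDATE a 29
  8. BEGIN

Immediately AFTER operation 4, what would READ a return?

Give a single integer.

Answer: 4

Derivation:
Initial committed: {a=1, d=19, e=8}
Op 1: BEGIN: in_txn=True, pending={}
Op 2: UPDATE a=21 (pending; pending now {a=21})
Op 3: UPDATE a=4 (pending; pending now {a=4})
Op 4: UPDATE d=16 (pending; pending now {a=4, d=16})
After op 4: visible(a) = 4 (pending={a=4, d=16}, committed={a=1, d=19, e=8})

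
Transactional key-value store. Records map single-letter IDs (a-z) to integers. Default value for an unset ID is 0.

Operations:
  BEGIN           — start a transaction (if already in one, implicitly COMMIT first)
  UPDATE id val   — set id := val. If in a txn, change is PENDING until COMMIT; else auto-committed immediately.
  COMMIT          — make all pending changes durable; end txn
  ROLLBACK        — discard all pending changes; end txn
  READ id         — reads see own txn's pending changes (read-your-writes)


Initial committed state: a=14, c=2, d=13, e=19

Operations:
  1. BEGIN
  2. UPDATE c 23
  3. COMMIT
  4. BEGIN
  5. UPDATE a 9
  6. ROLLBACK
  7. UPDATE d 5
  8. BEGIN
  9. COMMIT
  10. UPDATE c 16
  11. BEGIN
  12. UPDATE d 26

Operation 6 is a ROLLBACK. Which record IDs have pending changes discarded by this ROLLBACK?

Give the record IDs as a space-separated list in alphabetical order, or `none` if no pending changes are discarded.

Answer: a

Derivation:
Initial committed: {a=14, c=2, d=13, e=19}
Op 1: BEGIN: in_txn=True, pending={}
Op 2: UPDATE c=23 (pending; pending now {c=23})
Op 3: COMMIT: merged ['c'] into committed; committed now {a=14, c=23, d=13, e=19}
Op 4: BEGIN: in_txn=True, pending={}
Op 5: UPDATE a=9 (pending; pending now {a=9})
Op 6: ROLLBACK: discarded pending ['a']; in_txn=False
Op 7: UPDATE d=5 (auto-commit; committed d=5)
Op 8: BEGIN: in_txn=True, pending={}
Op 9: COMMIT: merged [] into committed; committed now {a=14, c=23, d=5, e=19}
Op 10: UPDATE c=16 (auto-commit; committed c=16)
Op 11: BEGIN: in_txn=True, pending={}
Op 12: UPDATE d=26 (pending; pending now {d=26})
ROLLBACK at op 6 discards: ['a']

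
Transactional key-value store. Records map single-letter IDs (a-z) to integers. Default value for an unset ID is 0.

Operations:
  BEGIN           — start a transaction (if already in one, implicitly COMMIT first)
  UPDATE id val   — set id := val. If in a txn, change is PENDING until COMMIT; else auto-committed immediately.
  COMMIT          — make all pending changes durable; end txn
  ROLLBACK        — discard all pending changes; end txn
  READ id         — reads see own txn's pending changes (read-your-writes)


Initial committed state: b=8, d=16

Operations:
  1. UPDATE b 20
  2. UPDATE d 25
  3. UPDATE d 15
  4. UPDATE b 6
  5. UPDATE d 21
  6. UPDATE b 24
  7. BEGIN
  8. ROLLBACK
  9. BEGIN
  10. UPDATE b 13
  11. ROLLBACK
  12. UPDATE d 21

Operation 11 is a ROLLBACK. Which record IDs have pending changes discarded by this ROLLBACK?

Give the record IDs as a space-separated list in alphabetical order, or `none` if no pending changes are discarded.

Answer: b

Derivation:
Initial committed: {b=8, d=16}
Op 1: UPDATE b=20 (auto-commit; committed b=20)
Op 2: UPDATE d=25 (auto-commit; committed d=25)
Op 3: UPDATE d=15 (auto-commit; committed d=15)
Op 4: UPDATE b=6 (auto-commit; committed b=6)
Op 5: UPDATE d=21 (auto-commit; committed d=21)
Op 6: UPDATE b=24 (auto-commit; committed b=24)
Op 7: BEGIN: in_txn=True, pending={}
Op 8: ROLLBACK: discarded pending []; in_txn=False
Op 9: BEGIN: in_txn=True, pending={}
Op 10: UPDATE b=13 (pending; pending now {b=13})
Op 11: ROLLBACK: discarded pending ['b']; in_txn=False
Op 12: UPDATE d=21 (auto-commit; committed d=21)
ROLLBACK at op 11 discards: ['b']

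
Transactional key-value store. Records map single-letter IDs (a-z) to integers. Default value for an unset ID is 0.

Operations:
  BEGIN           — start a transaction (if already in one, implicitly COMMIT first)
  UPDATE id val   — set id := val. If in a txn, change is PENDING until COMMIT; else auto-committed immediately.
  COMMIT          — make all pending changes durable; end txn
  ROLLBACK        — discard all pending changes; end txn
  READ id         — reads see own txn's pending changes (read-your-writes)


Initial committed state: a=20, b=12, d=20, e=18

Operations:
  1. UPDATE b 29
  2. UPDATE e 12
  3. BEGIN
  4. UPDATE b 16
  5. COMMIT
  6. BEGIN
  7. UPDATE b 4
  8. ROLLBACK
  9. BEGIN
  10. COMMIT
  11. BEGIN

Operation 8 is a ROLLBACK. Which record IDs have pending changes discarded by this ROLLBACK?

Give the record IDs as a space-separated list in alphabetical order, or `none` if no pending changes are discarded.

Initial committed: {a=20, b=12, d=20, e=18}
Op 1: UPDATE b=29 (auto-commit; committed b=29)
Op 2: UPDATE e=12 (auto-commit; committed e=12)
Op 3: BEGIN: in_txn=True, pending={}
Op 4: UPDATE b=16 (pending; pending now {b=16})
Op 5: COMMIT: merged ['b'] into committed; committed now {a=20, b=16, d=20, e=12}
Op 6: BEGIN: in_txn=True, pending={}
Op 7: UPDATE b=4 (pending; pending now {b=4})
Op 8: ROLLBACK: discarded pending ['b']; in_txn=False
Op 9: BEGIN: in_txn=True, pending={}
Op 10: COMMIT: merged [] into committed; committed now {a=20, b=16, d=20, e=12}
Op 11: BEGIN: in_txn=True, pending={}
ROLLBACK at op 8 discards: ['b']

Answer: b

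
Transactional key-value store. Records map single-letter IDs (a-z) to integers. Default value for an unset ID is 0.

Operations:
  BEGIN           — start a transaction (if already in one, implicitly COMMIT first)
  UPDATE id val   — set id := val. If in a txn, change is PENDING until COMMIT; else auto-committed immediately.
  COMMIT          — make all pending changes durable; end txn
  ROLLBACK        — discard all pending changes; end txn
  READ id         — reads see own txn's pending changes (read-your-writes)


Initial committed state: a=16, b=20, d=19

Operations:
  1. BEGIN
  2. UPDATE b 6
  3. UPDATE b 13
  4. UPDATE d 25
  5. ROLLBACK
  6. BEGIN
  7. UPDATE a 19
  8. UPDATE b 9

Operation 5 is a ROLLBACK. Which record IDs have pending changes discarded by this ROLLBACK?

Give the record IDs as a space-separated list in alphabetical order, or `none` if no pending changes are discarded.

Answer: b d

Derivation:
Initial committed: {a=16, b=20, d=19}
Op 1: BEGIN: in_txn=True, pending={}
Op 2: UPDATE b=6 (pending; pending now {b=6})
Op 3: UPDATE b=13 (pending; pending now {b=13})
Op 4: UPDATE d=25 (pending; pending now {b=13, d=25})
Op 5: ROLLBACK: discarded pending ['b', 'd']; in_txn=False
Op 6: BEGIN: in_txn=True, pending={}
Op 7: UPDATE a=19 (pending; pending now {a=19})
Op 8: UPDATE b=9 (pending; pending now {a=19, b=9})
ROLLBACK at op 5 discards: ['b', 'd']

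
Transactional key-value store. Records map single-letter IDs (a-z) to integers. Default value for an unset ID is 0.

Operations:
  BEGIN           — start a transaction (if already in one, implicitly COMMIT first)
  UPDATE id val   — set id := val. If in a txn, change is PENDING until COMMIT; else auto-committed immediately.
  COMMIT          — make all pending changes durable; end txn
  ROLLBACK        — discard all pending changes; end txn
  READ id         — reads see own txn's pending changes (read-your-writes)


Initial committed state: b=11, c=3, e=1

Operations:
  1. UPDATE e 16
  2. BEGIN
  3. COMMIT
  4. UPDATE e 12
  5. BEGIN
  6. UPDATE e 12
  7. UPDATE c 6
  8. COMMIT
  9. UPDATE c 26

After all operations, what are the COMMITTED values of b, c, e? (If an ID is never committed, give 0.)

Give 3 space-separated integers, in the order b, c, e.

Initial committed: {b=11, c=3, e=1}
Op 1: UPDATE e=16 (auto-commit; committed e=16)
Op 2: BEGIN: in_txn=True, pending={}
Op 3: COMMIT: merged [] into committed; committed now {b=11, c=3, e=16}
Op 4: UPDATE e=12 (auto-commit; committed e=12)
Op 5: BEGIN: in_txn=True, pending={}
Op 6: UPDATE e=12 (pending; pending now {e=12})
Op 7: UPDATE c=6 (pending; pending now {c=6, e=12})
Op 8: COMMIT: merged ['c', 'e'] into committed; committed now {b=11, c=6, e=12}
Op 9: UPDATE c=26 (auto-commit; committed c=26)
Final committed: {b=11, c=26, e=12}

Answer: 11 26 12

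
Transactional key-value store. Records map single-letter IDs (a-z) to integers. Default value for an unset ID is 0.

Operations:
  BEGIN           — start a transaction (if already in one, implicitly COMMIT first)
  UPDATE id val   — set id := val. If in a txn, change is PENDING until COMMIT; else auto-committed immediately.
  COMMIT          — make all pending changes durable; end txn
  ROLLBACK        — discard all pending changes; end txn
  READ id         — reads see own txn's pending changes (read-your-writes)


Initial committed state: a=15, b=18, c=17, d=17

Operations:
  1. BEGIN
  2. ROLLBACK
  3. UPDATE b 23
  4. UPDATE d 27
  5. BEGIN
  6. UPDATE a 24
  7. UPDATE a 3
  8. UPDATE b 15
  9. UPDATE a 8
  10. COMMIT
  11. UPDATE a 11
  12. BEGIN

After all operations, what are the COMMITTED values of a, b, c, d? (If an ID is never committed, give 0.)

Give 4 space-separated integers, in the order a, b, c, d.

Initial committed: {a=15, b=18, c=17, d=17}
Op 1: BEGIN: in_txn=True, pending={}
Op 2: ROLLBACK: discarded pending []; in_txn=False
Op 3: UPDATE b=23 (auto-commit; committed b=23)
Op 4: UPDATE d=27 (auto-commit; committed d=27)
Op 5: BEGIN: in_txn=True, pending={}
Op 6: UPDATE a=24 (pending; pending now {a=24})
Op 7: UPDATE a=3 (pending; pending now {a=3})
Op 8: UPDATE b=15 (pending; pending now {a=3, b=15})
Op 9: UPDATE a=8 (pending; pending now {a=8, b=15})
Op 10: COMMIT: merged ['a', 'b'] into committed; committed now {a=8, b=15, c=17, d=27}
Op 11: UPDATE a=11 (auto-commit; committed a=11)
Op 12: BEGIN: in_txn=True, pending={}
Final committed: {a=11, b=15, c=17, d=27}

Answer: 11 15 17 27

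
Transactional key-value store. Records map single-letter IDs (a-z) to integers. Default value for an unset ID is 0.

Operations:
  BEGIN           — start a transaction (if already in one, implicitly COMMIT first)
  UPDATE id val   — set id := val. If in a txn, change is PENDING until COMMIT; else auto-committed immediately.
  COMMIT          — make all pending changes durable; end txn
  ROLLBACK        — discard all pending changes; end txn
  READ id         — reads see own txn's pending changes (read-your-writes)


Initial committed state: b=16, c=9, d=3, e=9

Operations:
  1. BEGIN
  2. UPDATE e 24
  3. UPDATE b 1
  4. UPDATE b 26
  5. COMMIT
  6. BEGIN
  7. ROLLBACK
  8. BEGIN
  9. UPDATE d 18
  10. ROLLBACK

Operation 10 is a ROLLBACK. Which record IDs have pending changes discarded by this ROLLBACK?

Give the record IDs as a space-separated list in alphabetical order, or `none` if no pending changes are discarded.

Initial committed: {b=16, c=9, d=3, e=9}
Op 1: BEGIN: in_txn=True, pending={}
Op 2: UPDATE e=24 (pending; pending now {e=24})
Op 3: UPDATE b=1 (pending; pending now {b=1, e=24})
Op 4: UPDATE b=26 (pending; pending now {b=26, e=24})
Op 5: COMMIT: merged ['b', 'e'] into committed; committed now {b=26, c=9, d=3, e=24}
Op 6: BEGIN: in_txn=True, pending={}
Op 7: ROLLBACK: discarded pending []; in_txn=False
Op 8: BEGIN: in_txn=True, pending={}
Op 9: UPDATE d=18 (pending; pending now {d=18})
Op 10: ROLLBACK: discarded pending ['d']; in_txn=False
ROLLBACK at op 10 discards: ['d']

Answer: d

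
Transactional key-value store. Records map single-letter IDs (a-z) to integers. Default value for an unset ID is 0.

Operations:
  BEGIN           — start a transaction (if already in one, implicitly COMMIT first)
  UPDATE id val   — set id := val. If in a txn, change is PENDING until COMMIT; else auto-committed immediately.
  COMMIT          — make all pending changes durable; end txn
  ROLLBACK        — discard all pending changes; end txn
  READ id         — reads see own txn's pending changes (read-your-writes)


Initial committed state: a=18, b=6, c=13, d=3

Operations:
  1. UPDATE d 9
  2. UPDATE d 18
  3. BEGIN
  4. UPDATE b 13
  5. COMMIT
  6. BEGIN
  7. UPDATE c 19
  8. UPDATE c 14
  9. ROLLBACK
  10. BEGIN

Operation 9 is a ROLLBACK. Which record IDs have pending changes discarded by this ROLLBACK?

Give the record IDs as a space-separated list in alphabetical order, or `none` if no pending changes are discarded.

Answer: c

Derivation:
Initial committed: {a=18, b=6, c=13, d=3}
Op 1: UPDATE d=9 (auto-commit; committed d=9)
Op 2: UPDATE d=18 (auto-commit; committed d=18)
Op 3: BEGIN: in_txn=True, pending={}
Op 4: UPDATE b=13 (pending; pending now {b=13})
Op 5: COMMIT: merged ['b'] into committed; committed now {a=18, b=13, c=13, d=18}
Op 6: BEGIN: in_txn=True, pending={}
Op 7: UPDATE c=19 (pending; pending now {c=19})
Op 8: UPDATE c=14 (pending; pending now {c=14})
Op 9: ROLLBACK: discarded pending ['c']; in_txn=False
Op 10: BEGIN: in_txn=True, pending={}
ROLLBACK at op 9 discards: ['c']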